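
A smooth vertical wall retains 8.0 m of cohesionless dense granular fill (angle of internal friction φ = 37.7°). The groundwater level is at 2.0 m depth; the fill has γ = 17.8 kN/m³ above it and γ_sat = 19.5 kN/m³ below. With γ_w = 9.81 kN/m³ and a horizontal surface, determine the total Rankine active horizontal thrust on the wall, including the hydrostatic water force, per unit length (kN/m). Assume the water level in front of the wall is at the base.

K_a = tan²(45° − φ/2) = 0.2411.
γ' = 19.5 − 9.81 = 9.690 kN/m³. Depth below WT = 6.0 m.
σ'_h at WT = K_a γ d_w = 8.582 kPa; at base = 8.582 + K_a γ' × 6.0 = 22.60 kPa.
P₁ (0–2.0 m) = ½×8.582×2.0 = 8.582. P₂ (2.0–8.0 m) = ½(8.582+22.60)×6.0 = 93.54.
P_w = ½ γ_w h₂² = 0.5×9.81×6.0² = 176.6. Total = 8.582+93.54+176.6 = 278.7 kN/m.

279 kN/m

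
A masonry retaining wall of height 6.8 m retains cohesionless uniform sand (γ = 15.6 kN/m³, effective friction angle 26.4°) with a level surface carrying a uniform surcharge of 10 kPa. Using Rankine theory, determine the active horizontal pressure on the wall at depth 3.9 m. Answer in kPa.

27.2 kPa

K_a = (1 − sin φ)/(1 + sin φ) = 0.3844.
σ_v = γz + q = 15.6 × 3.9 + 10 = 70.84 kPa.
σ_h = K_a σ_v = 0.3844 × 70.84 = 27.23 kPa.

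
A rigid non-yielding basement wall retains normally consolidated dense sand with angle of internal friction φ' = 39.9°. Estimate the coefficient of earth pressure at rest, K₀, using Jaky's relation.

K₀ = 1 − sin φ' = 1 − sin 39.9° = 0.3586.

0.359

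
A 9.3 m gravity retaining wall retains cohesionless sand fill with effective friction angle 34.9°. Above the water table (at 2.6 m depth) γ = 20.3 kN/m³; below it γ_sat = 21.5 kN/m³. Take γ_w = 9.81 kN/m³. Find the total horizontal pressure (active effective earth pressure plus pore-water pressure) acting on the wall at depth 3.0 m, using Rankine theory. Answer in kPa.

K_a = (1 − sin φ)/(1 + sin φ) = 0.2721.
γ' = 21.5 − 9.81 = 11.69 kN/m³.
Effective vertical stress at 3.0 m: σ'_v = 20.3×2.6 + 11.69×0.400 = 57.46 kPa.
σ'_h = K_a σ'_v = 0.2721 × 57.46 = 15.64 kPa; u = γ_w × 0.400 = 3.924 kPa.
Total σ_h = 15.64 + 3.924 = 19.56 kPa.

19.6 kPa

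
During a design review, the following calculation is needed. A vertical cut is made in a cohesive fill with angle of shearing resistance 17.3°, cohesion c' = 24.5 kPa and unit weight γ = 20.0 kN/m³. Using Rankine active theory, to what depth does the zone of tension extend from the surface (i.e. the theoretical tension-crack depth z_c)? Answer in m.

K_a = tan²(45° − 17.3°/2) = 0.5416; √K_a = 0.7359.
The active pressure is zero where K_a γ z = 2c√K_a, so z_c = 2c/(γ√K_a) = 2×24.5/(20.0×0.7359) = 3.329 m.

3.33 m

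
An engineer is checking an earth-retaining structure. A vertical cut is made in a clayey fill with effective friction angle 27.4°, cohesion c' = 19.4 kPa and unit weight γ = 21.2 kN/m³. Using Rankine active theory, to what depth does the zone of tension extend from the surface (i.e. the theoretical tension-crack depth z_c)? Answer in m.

K_a = tan²(45° − 27.4°/2) = 0.3697; √K_a = 0.6080.
The active pressure is zero where K_a γ z = 2c√K_a, so z_c = 2c/(γ√K_a) = 2×19.4/(21.2×0.6080) = 3.010 m.

3.01 m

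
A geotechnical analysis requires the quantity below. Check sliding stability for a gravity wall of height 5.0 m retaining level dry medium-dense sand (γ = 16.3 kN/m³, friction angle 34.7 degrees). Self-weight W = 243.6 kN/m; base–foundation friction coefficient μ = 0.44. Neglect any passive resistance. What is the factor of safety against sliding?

K_a = tan²(45° − 34.7°/2) = 0.2745.
P_a = ½K_aγH² = 0.5×0.2745×16.3×5.0² = 55.92 kN/m, acting at H/3 = 1.667 m above the base.
FS_sliding = μW / P_a = 0.44×243.6 / 55.92 = 1.917.

1.92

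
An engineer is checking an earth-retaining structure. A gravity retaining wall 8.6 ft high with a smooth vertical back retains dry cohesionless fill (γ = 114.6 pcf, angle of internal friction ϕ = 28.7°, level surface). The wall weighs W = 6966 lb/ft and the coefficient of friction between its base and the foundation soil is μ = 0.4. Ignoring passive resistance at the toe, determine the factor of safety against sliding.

1.87

K_a = tan²(45° − 28.7°/2) = 0.3511.
P_a = ½K_aγH² = 0.5×0.3511×114.6×8.6² = 1488 lb/ft, acting at H/3 = 2.867 ft above the base.
FS_sliding = μW / P_a = 0.4×6966 / 1488 = 1.872.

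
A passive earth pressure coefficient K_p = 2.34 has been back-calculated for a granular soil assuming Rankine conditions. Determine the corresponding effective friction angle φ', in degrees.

K_p = (1+sin φ)/(1−sin φ) ⇒ sin φ = (K_p − 1)/(K_p + 1) = 0.4012.
φ = arcsin(0.4012) = 23.65°.

23.7°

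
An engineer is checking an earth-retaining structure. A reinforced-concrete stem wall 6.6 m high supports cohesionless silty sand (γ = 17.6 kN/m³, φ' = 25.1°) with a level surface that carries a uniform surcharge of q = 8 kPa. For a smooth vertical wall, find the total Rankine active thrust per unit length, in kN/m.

176 kN/m

K_a = tan²(45° − φ/2) = 0.4043.
Soil triangle: ½ K_a γ H² = 0.5×0.4043×17.6×6.6² = 155.0 kN/m.
Surcharge rectangle: K_a q H = 0.4043×8×6.6 = 21.35 kN/m.
Total = 155.0 + 21.35 = 176.3 kN/m.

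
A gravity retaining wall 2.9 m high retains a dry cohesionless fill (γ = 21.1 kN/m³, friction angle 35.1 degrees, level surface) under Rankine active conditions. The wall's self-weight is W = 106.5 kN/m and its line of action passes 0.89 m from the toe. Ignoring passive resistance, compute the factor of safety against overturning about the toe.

4.10

K_a = tan²(45° − 35.1°/2) = 0.2698.
P_a = ½K_aγH² = 0.5×0.2698×21.1×2.9² = 23.94 kN/m, acting at H/3 = 0.9667 m above the base.
Overturning moment M_o = P_a × H/3 = 23.94 × 0.9667 = 23.14.
Resisting moment M_r = W × 0.89 = 106.5 × 0.89 = 94.78.
FS_overturning = M_r/M_o = 94.78/23.14 = 4.096.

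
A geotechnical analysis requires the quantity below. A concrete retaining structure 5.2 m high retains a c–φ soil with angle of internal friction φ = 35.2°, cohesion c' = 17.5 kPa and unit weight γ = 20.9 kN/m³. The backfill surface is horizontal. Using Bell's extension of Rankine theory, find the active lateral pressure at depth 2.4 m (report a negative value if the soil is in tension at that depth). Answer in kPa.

-4.66 kPa

K_a = (1 − sin φ)/(1 + sin φ) = 0.2687.
σ_a = K_a γ z − 2c√K_a = 0.2687×20.9×2.4 − 2×17.5×0.5184 = -4.665 kPa.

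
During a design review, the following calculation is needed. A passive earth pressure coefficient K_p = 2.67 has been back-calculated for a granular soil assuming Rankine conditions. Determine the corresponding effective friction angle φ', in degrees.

27.1°

K_p = (1+sin φ)/(1−sin φ) ⇒ sin φ = (K_p − 1)/(K_p + 1) = 0.4550.
φ = arcsin(0.4550) = 27.07°.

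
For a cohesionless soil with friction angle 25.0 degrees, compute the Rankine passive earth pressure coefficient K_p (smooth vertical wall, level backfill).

K_p = (1 + sin φ)/(1 − sin φ) = tan²(45° + 25.0°/2) = 2.464.

2.46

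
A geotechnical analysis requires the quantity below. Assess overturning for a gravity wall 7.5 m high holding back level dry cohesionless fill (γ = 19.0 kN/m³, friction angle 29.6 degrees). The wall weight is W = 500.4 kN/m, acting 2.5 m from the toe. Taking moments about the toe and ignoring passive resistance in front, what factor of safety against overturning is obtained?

K_a = tan²(45° − 29.6°/2) = 0.3387.
P_a = ½K_aγH² = 0.5×0.3387×19.0×7.5² = 181.0 kN/m, acting at H/3 = 2.500 m above the base.
Overturning moment M_o = P_a × H/3 = 181.0 × 2.500 = 452.5.
Resisting moment M_r = W × 2.5 = 500.4 × 2.5 = 1251.
FS_overturning = M_r/M_o = 1251/452.5 = 2.764.

2.76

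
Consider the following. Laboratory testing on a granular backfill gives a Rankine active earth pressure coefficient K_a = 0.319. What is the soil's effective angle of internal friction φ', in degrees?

31.1°

K_a = tan²(45° − φ/2) ⇒ 45° − φ/2 = arctan(√0.319) = 29.46°.
φ = 2(45° − 29.46°) = 31.08°.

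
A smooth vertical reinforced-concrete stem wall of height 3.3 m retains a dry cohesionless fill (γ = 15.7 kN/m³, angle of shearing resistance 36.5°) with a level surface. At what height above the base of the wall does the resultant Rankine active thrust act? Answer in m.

K_a = 0.2541.
The pressure distribution is triangular, so the resultant acts at H/3 above the base = 3.3/3 = 1.100 m.

1.10 m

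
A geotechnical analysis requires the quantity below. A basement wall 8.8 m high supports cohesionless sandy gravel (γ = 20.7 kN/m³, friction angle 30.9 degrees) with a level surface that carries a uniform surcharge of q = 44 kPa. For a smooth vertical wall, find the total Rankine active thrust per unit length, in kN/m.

382 kN/m

K_a = tan²(45° − φ/2) = 0.3214.
Soil triangle: ½ K_a γ H² = 0.5×0.3214×20.7×8.8² = 257.6 kN/m.
Surcharge rectangle: K_a q H = 0.3214×44×8.8 = 124.4 kN/m.
Total = 257.6 + 124.4 = 382.1 kN/m.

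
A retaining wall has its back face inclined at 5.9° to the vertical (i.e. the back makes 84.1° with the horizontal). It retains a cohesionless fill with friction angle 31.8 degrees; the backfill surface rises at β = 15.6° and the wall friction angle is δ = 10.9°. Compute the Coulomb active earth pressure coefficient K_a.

0.408

K_a = sin²(α+φ) / [sin²α · sin(α−δ) · (1 + √{sin(φ+δ)sin(φ−β) / (sin(α−δ)sin(α+β))})²].
With α = 84.1°, φ = 31.8°, δ = 10.9°, β = 15.6°: K_a = 0.4076.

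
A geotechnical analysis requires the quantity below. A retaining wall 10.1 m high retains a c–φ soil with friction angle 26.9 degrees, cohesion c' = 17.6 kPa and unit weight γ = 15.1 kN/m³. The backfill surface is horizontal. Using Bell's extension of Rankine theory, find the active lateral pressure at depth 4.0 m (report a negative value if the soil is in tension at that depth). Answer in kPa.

K_a = (1 − sin φ)/(1 + sin φ) = 0.3770.
σ_a = K_a γ z − 2c√K_a = 0.3770×15.1×4.0 − 2×17.6×0.6140 = 1.158 kPa.

1.16 kPa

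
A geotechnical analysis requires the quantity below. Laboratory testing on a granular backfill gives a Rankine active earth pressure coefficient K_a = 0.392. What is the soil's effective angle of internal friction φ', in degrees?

25.9°

K_a = tan²(45° − φ/2) ⇒ 45° − φ/2 = arctan(√0.392) = 32.05°.
φ = 2(45° − 32.05°) = 25.90°.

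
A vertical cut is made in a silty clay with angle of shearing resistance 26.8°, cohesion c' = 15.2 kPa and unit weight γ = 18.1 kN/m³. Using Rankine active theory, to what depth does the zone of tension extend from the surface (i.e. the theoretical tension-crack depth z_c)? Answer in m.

K_a = tan²(45° − 26.8°/2) = 0.3785; √K_a = 0.6152.
The active pressure is zero where K_a γ z = 2c√K_a, so z_c = 2c/(γ√K_a) = 2×15.2/(18.1×0.6152) = 2.730 m.

2.73 m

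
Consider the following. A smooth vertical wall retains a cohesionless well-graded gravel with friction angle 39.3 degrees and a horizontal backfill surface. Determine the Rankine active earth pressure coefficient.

K_a = (1 − sin φ)/(1 + sin φ) = (1 − sin 39.3°)/(1 + sin 39.3°) = 0.2245.

0.224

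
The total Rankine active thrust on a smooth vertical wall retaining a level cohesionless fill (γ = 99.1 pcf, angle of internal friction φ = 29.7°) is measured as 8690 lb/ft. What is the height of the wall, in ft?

22.8 ft

K_a = 0.3374. P_a = ½ K_a γ H² ⇒ H = √(2P_a/(K_a γ)).
H = √(2×8690/(0.3374×99.1)) = 22.80 ft.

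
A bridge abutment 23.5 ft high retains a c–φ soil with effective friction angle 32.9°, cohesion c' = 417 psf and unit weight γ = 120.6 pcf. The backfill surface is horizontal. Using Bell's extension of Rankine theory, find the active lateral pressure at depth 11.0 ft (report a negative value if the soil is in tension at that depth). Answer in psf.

-61.1 psf

K_a = (1 − sin φ)/(1 + sin φ) = 0.2960.
σ_a = K_a γ z − 2c√K_a = 0.2960×120.6×11.0 − 2×417×0.5441 = -61.05 psf.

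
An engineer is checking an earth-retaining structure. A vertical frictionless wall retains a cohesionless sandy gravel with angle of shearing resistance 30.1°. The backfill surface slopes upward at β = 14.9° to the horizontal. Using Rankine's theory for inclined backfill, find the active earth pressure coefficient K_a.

K_a = cos β · (cos β − √(cos²β − cos²φ)) / (cos β + √(cos²β − cos²φ)).
cos β = 0.9664, cos φ = 0.8652, √(cos²β − cos²φ) = 0.4306.
K_a = 0.9664 × (0.9664 − 0.4306)/(0.9664 + 0.4306) = 0.3707.

0.371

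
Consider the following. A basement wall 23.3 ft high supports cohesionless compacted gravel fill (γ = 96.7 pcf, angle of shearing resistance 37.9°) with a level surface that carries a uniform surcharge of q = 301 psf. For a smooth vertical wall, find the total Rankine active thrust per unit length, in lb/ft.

K_a = tan²(45° − φ/2) = 0.2389.
Soil triangle: ½ K_a γ H² = 0.5×0.2389×96.7×23.3² = 6272 lb/ft.
Surcharge rectangle: K_a q H = 0.2389×301×23.3 = 1676 lb/ft.
Total = 6272 + 1676 = 7948 lb/ft.

7950 lb/ft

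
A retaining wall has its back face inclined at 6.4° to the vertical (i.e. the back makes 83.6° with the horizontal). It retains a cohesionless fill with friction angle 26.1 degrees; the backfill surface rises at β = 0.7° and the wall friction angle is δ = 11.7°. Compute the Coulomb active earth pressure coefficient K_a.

K_a = sin²(α+φ) / [sin²α · sin(α−δ) · (1 + √{sin(φ+δ)sin(φ−β) / (sin(α−δ)sin(α+β))})²].
With α = 83.6°, φ = 26.1°, δ = 11.7°, β = 0.7°: K_a = 0.4048.

0.405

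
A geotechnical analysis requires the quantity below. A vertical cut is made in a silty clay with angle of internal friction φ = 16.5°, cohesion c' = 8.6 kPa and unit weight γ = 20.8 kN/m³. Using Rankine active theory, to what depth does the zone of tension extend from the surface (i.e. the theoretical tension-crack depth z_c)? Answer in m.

K_a = tan²(45° − 16.5°/2) = 0.5576; √K_a = 0.7467.
The active pressure is zero where K_a γ z = 2c√K_a, so z_c = 2c/(γ√K_a) = 2×8.6/(20.8×0.7467) = 1.107 m.

1.11 m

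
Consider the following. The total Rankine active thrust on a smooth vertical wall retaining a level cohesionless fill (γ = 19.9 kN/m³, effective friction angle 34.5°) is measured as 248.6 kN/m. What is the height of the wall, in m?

K_a = 0.2768. P_a = ½ K_a γ H² ⇒ H = √(2P_a/(K_a γ)).
H = √(2×248.6/(0.2768×19.9)) = 9.501 m.

9.50 m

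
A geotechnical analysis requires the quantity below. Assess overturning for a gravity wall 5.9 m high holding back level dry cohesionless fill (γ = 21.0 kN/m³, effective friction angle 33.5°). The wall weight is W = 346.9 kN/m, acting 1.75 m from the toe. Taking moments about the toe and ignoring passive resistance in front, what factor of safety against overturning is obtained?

2.93

K_a = tan²(45° − 33.5°/2) = 0.2887.
P_a = ½K_aγH² = 0.5×0.2887×21.0×5.9² = 105.5 kN/m, acting at H/3 = 1.967 m above the base.
Overturning moment M_o = P_a × H/3 = 105.5 × 1.967 = 207.5.
Resisting moment M_r = W × 1.75 = 346.9 × 1.75 = 607.1.
FS_overturning = M_r/M_o = 607.1/207.5 = 2.925.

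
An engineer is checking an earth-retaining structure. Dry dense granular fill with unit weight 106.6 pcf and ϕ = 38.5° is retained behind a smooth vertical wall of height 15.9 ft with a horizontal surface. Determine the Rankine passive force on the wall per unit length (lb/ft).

K_p = tan²(45° + φ/2) = 4.298.
P_p = ½ K_p γ H² = 0.5 × 4.298 × 106.6 × 15.9² = 57920 lb/ft.

57900 lb/ft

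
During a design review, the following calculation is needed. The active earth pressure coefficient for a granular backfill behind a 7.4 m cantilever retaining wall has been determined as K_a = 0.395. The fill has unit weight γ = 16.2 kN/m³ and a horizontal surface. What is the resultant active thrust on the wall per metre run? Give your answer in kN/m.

P = ½ K_a γ H² = 0.5 × 0.395 × 16.2 × 7.4² = 175.2 kN/m.

175 kN/m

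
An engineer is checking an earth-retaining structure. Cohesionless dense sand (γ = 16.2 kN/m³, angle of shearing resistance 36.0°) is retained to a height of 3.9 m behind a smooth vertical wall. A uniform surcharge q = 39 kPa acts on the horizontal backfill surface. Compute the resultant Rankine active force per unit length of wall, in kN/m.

71.5 kN/m

K_a = tan²(45° − φ/2) = 0.2596.
Soil triangle: ½ K_a γ H² = 0.5×0.2596×16.2×3.9² = 31.98 kN/m.
Surcharge rectangle: K_a q H = 0.2596×39×3.9 = 39.49 kN/m.
Total = 31.98 + 39.49 = 71.47 kN/m.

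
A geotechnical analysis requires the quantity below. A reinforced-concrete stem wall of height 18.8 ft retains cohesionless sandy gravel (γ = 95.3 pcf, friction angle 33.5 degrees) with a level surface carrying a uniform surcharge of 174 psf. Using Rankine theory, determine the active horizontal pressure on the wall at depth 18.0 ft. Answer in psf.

K_a = (1 − sin φ)/(1 + sin φ) = 0.2887.
σ_v = γz + q = 95.3 × 18.0 + 174 = 1889 psf.
σ_h = K_a σ_v = 0.2887 × 1889 = 545.5 psf.

545 psf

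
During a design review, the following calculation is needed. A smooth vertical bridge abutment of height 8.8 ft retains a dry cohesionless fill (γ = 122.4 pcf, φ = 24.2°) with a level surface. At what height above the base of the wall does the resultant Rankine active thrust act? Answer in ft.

K_a = 0.4185.
The pressure distribution is triangular, so the resultant acts at H/3 above the base = 8.8/3 = 2.933 ft.

2.93 ft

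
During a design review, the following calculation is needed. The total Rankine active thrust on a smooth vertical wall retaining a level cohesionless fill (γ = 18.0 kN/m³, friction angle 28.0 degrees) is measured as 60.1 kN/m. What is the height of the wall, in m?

K_a = 0.3610. P_a = ½ K_a γ H² ⇒ H = √(2P_a/(K_a γ)).
H = √(2×60.1/(0.3610×18.0)) = 4.301 m.

4.30 m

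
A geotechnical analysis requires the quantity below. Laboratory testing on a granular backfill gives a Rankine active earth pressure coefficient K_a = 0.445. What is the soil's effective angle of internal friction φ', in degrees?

K_a = tan²(45° − φ/2) ⇒ 45° − φ/2 = arctan(√0.445) = 33.71°.
φ = 2(45° − 33.71°) = 22.59°.

22.6°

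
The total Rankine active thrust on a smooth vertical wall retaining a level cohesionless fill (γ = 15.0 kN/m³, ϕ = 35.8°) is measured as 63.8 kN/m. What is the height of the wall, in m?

K_a = 0.2619. P_a = ½ K_a γ H² ⇒ H = √(2P_a/(K_a γ)).
H = √(2×63.8/(0.2619×15.0)) = 5.700 m.

5.70 m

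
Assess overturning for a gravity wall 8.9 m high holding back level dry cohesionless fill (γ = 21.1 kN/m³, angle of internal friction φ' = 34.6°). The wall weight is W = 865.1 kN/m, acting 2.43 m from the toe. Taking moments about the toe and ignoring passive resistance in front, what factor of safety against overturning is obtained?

K_a = tan²(45° − 34.6°/2) = 0.2756.
P_a = ½K_aγH² = 0.5×0.2756×21.1×8.9² = 230.3 kN/m, acting at H/3 = 2.967 m above the base.
Overturning moment M_o = P_a × H/3 = 230.3 × 2.967 = 683.3.
Resisting moment M_r = W × 2.43 = 865.1 × 2.43 = 2102.
FS_overturning = M_r/M_o = 2102/683.3 = 3.076.

3.08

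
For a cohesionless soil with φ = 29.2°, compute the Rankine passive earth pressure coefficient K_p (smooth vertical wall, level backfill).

K_p = (1 + sin φ)/(1 − sin φ) = tan²(45° + 29.2°/2) = 2.905.

2.91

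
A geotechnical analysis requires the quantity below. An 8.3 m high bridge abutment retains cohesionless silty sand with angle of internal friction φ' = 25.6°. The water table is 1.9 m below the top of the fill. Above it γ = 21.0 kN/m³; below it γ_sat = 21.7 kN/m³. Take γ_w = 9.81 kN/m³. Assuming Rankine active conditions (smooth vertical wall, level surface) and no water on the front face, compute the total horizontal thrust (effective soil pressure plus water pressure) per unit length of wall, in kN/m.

414 kN/m

K_a = tan²(45° − φ/2) = 0.3966.
γ' = 21.7 − 9.81 = 11.89 kN/m³. Depth below WT = 6.4 m.
σ'_h at WT = K_a γ d_w = 15.82 kPa; at base = 15.82 + K_a γ' × 6.4 = 46.00 kPa.
P₁ (0–1.9 m) = ½×15.82×1.9 = 15.03. P₂ (1.9–8.3 m) = ½(15.82+46.00)×6.4 = 197.8.
P_w = ½ γ_w h₂² = 0.5×9.81×6.4² = 200.9. Total = 15.03+197.8+200.9 = 413.8 kN/m.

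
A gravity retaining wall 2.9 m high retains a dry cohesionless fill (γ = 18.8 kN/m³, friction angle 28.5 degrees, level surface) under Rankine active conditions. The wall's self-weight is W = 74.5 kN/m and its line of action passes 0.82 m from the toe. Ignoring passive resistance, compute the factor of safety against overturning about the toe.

2.26

K_a = tan²(45° − 28.5°/2) = 0.3540.
P_a = ½K_aγH² = 0.5×0.3540×18.8×2.9² = 27.98 kN/m, acting at H/3 = 0.9667 m above the base.
Overturning moment M_o = P_a × H/3 = 27.98 × 0.9667 = 27.05.
Resisting moment M_r = W × 0.82 = 74.5 × 0.82 = 61.09.
FS_overturning = M_r/M_o = 61.09/27.05 = 2.259.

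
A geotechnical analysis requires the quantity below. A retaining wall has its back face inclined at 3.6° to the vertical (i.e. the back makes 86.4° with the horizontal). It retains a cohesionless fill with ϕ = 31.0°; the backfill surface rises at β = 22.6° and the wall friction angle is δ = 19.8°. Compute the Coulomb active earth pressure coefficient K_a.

K_a = sin²(α+φ) / [sin²α · sin(α−δ) · (1 + √{sin(φ+δ)sin(φ−β) / (sin(α−δ)sin(α+β))})²].
With α = 86.4°, φ = 31.0°, δ = 19.8°, β = 22.6°: K_a = 0.4654.

0.465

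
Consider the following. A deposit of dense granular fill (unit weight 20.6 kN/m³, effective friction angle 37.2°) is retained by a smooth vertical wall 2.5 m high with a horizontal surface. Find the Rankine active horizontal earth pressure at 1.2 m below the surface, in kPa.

K_a = (1 − sin φ)/(1 + sin φ) = 0.2464.
σ_h = K_a γ z = 0.2464 × 20.6 × 1.2 = 6.091 kPa.

6.09 kPa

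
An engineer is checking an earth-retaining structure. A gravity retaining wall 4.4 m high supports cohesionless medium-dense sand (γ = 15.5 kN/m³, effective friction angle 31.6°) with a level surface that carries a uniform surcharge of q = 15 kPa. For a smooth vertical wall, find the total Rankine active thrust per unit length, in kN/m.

K_a = tan²(45° − φ/2) = 0.3123.
Soil triangle: ½ K_a γ H² = 0.5×0.3123×15.5×4.4² = 46.86 kN/m.
Surcharge rectangle: K_a q H = 0.3123×15×4.4 = 20.61 kN/m.
Total = 46.86 + 20.61 = 67.48 kN/m.

67.5 kN/m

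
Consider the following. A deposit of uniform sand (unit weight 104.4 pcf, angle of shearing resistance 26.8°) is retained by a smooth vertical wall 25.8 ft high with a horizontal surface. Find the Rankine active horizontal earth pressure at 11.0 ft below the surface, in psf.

K_a = (1 − sin φ)/(1 + sin φ) = 0.3785.
σ_h = K_a γ z = 0.3785 × 104.4 × 11.0 = 434.6 psf.

435 psf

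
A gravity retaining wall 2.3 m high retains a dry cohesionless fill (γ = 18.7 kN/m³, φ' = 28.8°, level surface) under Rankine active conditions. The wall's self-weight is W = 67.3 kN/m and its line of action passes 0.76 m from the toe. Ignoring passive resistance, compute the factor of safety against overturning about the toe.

3.86

K_a = tan²(45° − 28.8°/2) = 0.3498.
P_a = ½K_aγH² = 0.5×0.3498×18.7×2.3² = 17.30 kN/m, acting at H/3 = 0.7667 m above the base.
Overturning moment M_o = P_a × H/3 = 17.30 × 0.7667 = 13.26.
Resisting moment M_r = W × 0.76 = 67.3 × 0.76 = 51.15.
FS_overturning = M_r/M_o = 51.15/13.26 = 3.857.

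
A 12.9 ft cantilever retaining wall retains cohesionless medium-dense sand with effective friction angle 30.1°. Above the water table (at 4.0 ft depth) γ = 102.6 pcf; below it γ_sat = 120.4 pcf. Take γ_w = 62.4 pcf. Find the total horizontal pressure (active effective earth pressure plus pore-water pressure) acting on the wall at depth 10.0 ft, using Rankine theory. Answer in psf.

K_a = (1 − sin φ)/(1 + sin φ) = 0.3320.
γ' = 120.4 − 62.4 = 58.00 pcf.
Effective vertical stress at 10.0 ft: σ'_v = 102.6×4.0 + 58.00×6.00 = 758.4 psf.
σ'_h = K_a σ'_v = 0.3320 × 758.4 = 251.8 psf; u = γ_w × 6.00 = 374.4 psf.
Total σ_h = 251.8 + 374.4 = 626.2 psf.

626 psf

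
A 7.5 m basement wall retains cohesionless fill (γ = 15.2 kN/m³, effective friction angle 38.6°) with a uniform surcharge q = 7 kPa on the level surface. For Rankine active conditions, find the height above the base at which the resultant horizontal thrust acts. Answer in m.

2.64 m

K_a = 0.2316.
Triangular part P₁ = ½K_aγH² = 99.02 at H/3 = 2.500 m; rectangular part P₂ = K_a q H = 12.16 at H/2 = 3.750 m.
ȳ = (P₁·2.500 + P₂·3.750)/(P₁+P₂) = 2.637 m.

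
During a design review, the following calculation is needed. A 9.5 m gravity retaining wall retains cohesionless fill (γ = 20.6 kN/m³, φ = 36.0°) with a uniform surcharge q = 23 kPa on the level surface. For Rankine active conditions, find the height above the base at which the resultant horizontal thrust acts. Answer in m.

3.47 m

K_a = 0.2596.
Triangular part P₁ = ½K_aγH² = 241.3 at H/3 = 3.167 m; rectangular part P₂ = K_a q H = 56.73 at H/2 = 4.750 m.
ȳ = (P₁·3.167 + P₂·4.750)/(P₁+P₂) = 3.468 m.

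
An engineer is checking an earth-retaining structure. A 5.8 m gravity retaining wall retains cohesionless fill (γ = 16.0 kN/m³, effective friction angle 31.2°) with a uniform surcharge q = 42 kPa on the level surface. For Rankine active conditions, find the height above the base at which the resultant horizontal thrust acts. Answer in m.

K_a = 0.3175.
Triangular part P₁ = ½K_aγH² = 85.45 at H/3 = 1.933 m; rectangular part P₂ = K_a q H = 77.34 at H/2 = 2.900 m.
ȳ = (P₁·1.933 + P₂·2.900)/(P₁+P₂) = 2.393 m.

2.39 m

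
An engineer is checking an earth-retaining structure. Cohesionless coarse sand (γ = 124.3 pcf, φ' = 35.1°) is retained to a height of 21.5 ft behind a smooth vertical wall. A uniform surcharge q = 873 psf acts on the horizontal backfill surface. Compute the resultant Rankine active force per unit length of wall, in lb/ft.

12800 lb/ft

K_a = tan²(45° − φ/2) = 0.2698.
Soil triangle: ½ K_a γ H² = 0.5×0.2698×124.3×21.5² = 7752 lb/ft.
Surcharge rectangle: K_a q H = 0.2698×873×21.5 = 5065 lb/ft.
Total = 7752 + 5065 = 12820 lb/ft.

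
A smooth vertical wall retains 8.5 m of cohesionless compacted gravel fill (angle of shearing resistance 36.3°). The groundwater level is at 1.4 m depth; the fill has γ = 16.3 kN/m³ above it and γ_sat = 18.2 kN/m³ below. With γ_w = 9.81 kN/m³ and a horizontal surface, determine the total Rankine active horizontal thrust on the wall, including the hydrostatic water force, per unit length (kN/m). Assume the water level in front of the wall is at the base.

K_a = tan²(45° − φ/2) = 0.2563.
γ' = 18.2 − 9.81 = 8.390 kN/m³. Depth below WT = 7.1 m.
σ'_h at WT = K_a γ d_w = 5.848 kPa; at base = 5.848 + K_a γ' × 7.1 = 21.11 kPa.
P₁ (0–1.4 m) = ½×5.848×1.4 = 4.094. P₂ (1.4–8.5 m) = ½(5.848+21.11)×7.1 = 95.72.
P_w = ½ γ_w h₂² = 0.5×9.81×7.1² = 247.3. Total = 4.094+95.72+247.3 = 347.1 kN/m.

347 kN/m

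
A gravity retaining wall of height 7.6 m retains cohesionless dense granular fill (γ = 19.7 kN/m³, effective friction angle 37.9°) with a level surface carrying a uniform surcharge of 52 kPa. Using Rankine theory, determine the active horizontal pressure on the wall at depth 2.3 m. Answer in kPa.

23.3 kPa

K_a = (1 − sin φ)/(1 + sin φ) = 0.2389.
σ_v = γz + q = 19.7 × 2.3 + 52 = 97.31 kPa.
σ_h = K_a σ_v = 0.2389 × 97.31 = 23.25 kPa.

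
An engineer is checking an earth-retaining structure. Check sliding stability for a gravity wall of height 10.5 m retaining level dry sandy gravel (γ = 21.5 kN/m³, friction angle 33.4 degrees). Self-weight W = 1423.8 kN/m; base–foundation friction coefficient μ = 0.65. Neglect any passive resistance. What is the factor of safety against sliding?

K_a = tan²(45° − 33.4°/2) = 0.2899.
P_a = ½K_aγH² = 0.5×0.2899×21.5×10.5² = 343.6 kN/m, acting at H/3 = 3.500 m above the base.
FS_sliding = μW / P_a = 0.65×1423.8 / 343.6 = 2.693.

2.69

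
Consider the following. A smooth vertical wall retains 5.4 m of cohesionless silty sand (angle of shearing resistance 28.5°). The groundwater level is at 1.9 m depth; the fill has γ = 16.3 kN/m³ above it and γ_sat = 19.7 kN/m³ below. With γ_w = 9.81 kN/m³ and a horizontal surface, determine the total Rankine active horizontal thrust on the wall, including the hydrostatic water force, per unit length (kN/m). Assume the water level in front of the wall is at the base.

K_a = tan²(45° − φ/2) = 0.3540.
γ' = 19.7 − 9.81 = 9.890 kN/m³. Depth below WT = 3.5 m.
σ'_h at WT = K_a γ d_w = 10.96 kPa; at base = 10.96 + K_a γ' × 3.5 = 23.21 kPa.
P₁ (0–1.9 m) = ½×10.96×1.9 = 10.41. P₂ (1.9–5.4 m) = ½(10.96+23.21)×3.5 = 59.81.
P_w = ½ γ_w h₂² = 0.5×9.81×3.5² = 60.09. Total = 10.41+59.81+60.09 = 130.3 kN/m.

130 kN/m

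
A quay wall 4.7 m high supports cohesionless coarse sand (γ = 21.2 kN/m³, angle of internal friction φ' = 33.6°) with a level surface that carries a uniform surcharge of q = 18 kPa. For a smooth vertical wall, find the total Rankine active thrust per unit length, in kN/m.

91.6 kN/m

K_a = tan²(45° − φ/2) = 0.2875.
Soil triangle: ½ K_a γ H² = 0.5×0.2875×21.2×4.7² = 67.32 kN/m.
Surcharge rectangle: K_a q H = 0.2875×18×4.7 = 24.32 kN/m.
Total = 67.32 + 24.32 = 91.64 kN/m.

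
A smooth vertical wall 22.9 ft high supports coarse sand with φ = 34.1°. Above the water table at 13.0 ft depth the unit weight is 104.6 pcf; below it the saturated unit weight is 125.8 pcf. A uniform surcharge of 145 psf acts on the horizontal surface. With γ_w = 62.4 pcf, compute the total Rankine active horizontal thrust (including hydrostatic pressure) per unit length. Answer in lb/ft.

11100 lb/ft

K_a = tan²(45° − φ/2) = 0.2815.
γ' = 125.8 − 62.4 = 63.40 pcf. h₂ = H − d_w = 9.9 ft.
σ'_h: at surface K_a·q = 40.82; at WT K_a(q+γd_w) = 423.6; at base K_a(q+γd_w+γ'h₂) = 600.3 psf.
P₁ = ½(40.82+423.6)×13.0 = 3019; P₂ = ½(423.6+600.3)×9.9 = 5069; P_w = ½γ_w h₂² = 3058.
Total = 3019+5069+3058 = 11150 lb/ft.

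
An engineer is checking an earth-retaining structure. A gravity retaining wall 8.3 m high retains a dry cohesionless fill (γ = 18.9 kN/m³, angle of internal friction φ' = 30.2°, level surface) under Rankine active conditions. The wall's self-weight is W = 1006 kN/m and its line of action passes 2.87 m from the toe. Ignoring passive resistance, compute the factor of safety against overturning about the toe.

4.85

K_a = tan²(45° − 30.2°/2) = 0.3307.
P_a = ½K_aγH² = 0.5×0.3307×18.9×8.3² = 215.3 kN/m, acting at H/3 = 2.767 m above the base.
Overturning moment M_o = P_a × H/3 = 215.3 × 2.767 = 595.6.
Resisting moment M_r = W × 2.87 = 1006 × 2.87 = 2887.
FS_overturning = M_r/M_o = 2887/595.6 = 4.848.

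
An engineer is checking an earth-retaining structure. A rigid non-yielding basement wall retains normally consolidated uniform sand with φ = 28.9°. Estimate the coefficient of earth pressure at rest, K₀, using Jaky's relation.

K₀ = 1 − sin φ' = 1 − sin 28.9° = 0.5167.

0.517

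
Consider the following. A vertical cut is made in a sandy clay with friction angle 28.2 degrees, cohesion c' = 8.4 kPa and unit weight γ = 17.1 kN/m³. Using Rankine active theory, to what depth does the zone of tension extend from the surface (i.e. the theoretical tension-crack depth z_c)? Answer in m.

1.64 m

K_a = tan²(45° − 28.2°/2) = 0.3582; √K_a = 0.5985.
The active pressure is zero where K_a γ z = 2c√K_a, so z_c = 2c/(γ√K_a) = 2×8.4/(17.1×0.5985) = 1.642 m.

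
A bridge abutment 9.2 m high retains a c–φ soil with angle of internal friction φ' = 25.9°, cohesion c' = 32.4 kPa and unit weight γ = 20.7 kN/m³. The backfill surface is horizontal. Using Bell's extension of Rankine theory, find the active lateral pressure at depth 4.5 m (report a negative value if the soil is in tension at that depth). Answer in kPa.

-4.06 kPa

K_a = (1 − sin φ)/(1 + sin φ) = 0.3920.
σ_a = K_a γ z − 2c√K_a = 0.3920×20.7×4.5 − 2×32.4×0.6261 = -4.057 kPa.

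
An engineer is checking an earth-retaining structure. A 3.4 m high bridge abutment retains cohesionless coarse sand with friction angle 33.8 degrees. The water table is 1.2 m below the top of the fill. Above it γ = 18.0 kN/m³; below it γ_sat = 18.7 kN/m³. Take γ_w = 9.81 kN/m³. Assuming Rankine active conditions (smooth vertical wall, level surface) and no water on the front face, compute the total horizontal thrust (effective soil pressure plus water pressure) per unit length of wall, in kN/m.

47.1 kN/m

K_a = tan²(45° − φ/2) = 0.2851.
γ' = 18.7 − 9.81 = 8.890 kN/m³. Depth below WT = 2.2 m.
σ'_h at WT = K_a γ d_w = 6.158 kPa; at base = 6.158 + K_a γ' × 2.2 = 11.73 kPa.
P₁ (0–1.2 m) = ½×6.158×1.2 = 3.695. P₂ (1.2–3.4 m) = ½(6.158+11.73)×2.2 = 19.68.
P_w = ½ γ_w h₂² = 0.5×9.81×2.2² = 23.74. Total = 3.695+19.68+23.74 = 47.12 kN/m.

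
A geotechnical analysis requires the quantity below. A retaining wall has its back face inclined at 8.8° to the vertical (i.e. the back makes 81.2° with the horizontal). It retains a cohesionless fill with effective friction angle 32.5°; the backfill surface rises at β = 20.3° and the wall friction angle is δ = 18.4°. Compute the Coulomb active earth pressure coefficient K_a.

K_a = sin²(α+φ) / [sin²α · sin(α−δ) · (1 + √{sin(φ+δ)sin(φ−β) / (sin(α−δ)sin(α+β))})²].
With α = 81.2°, φ = 32.5°, δ = 18.4°, β = 20.3°: K_a = 0.4696.

0.470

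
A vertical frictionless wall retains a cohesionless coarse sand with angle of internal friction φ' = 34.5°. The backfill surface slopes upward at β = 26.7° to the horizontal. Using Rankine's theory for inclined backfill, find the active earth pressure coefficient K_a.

0.396

K_a = cos β · (cos β − √(cos²β − cos²φ)) / (cos β + √(cos²β − cos²φ)).
cos β = 0.8934, cos φ = 0.8241, √(cos²β − cos²φ) = 0.3449.
K_a = 0.8934 × (0.8934 − 0.3449)/(0.8934 + 0.3449) = 0.3957.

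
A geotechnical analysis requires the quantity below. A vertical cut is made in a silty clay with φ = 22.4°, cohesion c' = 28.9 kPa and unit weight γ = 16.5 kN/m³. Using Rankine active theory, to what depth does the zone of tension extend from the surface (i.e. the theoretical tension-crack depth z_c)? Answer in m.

K_a = tan²(45° − 22.4°/2) = 0.4482; √K_a = 0.6694.
The active pressure is zero where K_a γ z = 2c√K_a, so z_c = 2c/(γ√K_a) = 2×28.9/(16.5×0.6694) = 5.233 m.

5.23 m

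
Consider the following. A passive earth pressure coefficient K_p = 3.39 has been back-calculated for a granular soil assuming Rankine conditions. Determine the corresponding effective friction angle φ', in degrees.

K_p = (1+sin φ)/(1−sin φ) ⇒ sin φ = (K_p − 1)/(K_p + 1) = 0.5444.
φ = arcsin(0.5444) = 32.98°.

33.0°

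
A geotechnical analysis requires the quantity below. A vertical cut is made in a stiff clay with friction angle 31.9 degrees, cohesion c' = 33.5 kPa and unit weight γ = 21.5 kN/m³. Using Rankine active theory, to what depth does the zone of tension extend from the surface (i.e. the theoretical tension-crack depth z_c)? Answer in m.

5.61 m

K_a = tan²(45° − 31.9°/2) = 0.3085; √K_a = 0.5555.
The active pressure is zero where K_a γ z = 2c√K_a, so z_c = 2c/(γ√K_a) = 2×33.5/(21.5×0.5555) = 5.610 m.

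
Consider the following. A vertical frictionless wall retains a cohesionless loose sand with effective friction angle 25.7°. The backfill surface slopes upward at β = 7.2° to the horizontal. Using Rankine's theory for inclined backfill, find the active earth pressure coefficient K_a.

0.407

K_a = cos β · (cos β − √(cos²β − cos²φ)) / (cos β + √(cos²β − cos²φ)).
cos β = 0.9921, cos φ = 0.9011, √(cos²β − cos²φ) = 0.4152.
K_a = 0.9921 × (0.9921 − 0.4152)/(0.9921 + 0.4152) = 0.4068.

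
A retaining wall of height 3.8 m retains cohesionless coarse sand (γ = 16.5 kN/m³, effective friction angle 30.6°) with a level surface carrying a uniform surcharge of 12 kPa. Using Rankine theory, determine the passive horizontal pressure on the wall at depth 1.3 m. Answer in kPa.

103 kPa

K_p = (1 + sin φ)/(1 − sin φ) = 3.074.
σ_v = γz + q = 16.5 × 1.3 + 12 = 33.45 kPa.
σ_h = K_p σ_v = 3.074 × 33.45 = 102.8 kPa.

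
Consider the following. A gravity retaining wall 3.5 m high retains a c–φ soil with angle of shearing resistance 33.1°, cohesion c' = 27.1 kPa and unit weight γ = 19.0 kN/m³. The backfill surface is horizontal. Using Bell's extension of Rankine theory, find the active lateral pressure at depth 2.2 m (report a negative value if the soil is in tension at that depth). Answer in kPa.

-17.1 kPa

K_a = (1 − sin φ)/(1 + sin φ) = 0.2936.
σ_a = K_a γ z − 2c√K_a = 0.2936×19.0×2.2 − 2×27.1×0.5418 = -17.10 kPa.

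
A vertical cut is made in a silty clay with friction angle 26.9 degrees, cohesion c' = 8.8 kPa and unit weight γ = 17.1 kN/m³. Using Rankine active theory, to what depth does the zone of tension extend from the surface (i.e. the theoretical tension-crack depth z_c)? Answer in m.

1.68 m

K_a = tan²(45° − 26.9°/2) = 0.3770; √K_a = 0.6140.
The active pressure is zero where K_a γ z = 2c√K_a, so z_c = 2c/(γ√K_a) = 2×8.8/(17.1×0.6140) = 1.676 m.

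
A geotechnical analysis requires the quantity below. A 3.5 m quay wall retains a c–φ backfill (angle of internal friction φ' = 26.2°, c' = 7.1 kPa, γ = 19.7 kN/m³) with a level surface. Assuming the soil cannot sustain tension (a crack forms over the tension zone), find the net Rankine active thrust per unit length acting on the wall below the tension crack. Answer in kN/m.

K_a = 0.3874; √K_a = 0.6224.
Tension-crack depth z_c = 2c/(γ√K_a) = 2×7.1/(19.7×0.6224) = 1.158 m.
σ_a at base = K_a γ H − 2c√K_a = 0.3874×19.7×3.5 − 2×7.1×0.6224 = 17.88 kPa.
P_a = ½ × 17.88 × (H − z_c) = 0.5×17.88×2.342 = 20.93 kN/m.

20.9 kN/m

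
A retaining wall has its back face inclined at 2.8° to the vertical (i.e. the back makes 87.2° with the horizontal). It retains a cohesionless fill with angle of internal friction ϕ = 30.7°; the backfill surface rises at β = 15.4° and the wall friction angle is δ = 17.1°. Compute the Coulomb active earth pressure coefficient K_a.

K_a = sin²(α+φ) / [sin²α · sin(α−δ) · (1 + √{sin(φ+δ)sin(φ−β) / (sin(α−δ)sin(α+β))})²].
With α = 87.2°, φ = 30.7°, δ = 17.1°, β = 15.4°: K_a = 0.3898.

0.390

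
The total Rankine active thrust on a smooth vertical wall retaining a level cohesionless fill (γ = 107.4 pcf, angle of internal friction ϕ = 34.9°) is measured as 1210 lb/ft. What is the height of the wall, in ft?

K_a = 0.2721. P_a = ½ K_a γ H² ⇒ H = √(2P_a/(K_a γ)).
H = √(2×1210/(0.2721×107.4)) = 9.099 ft.

9.10 ft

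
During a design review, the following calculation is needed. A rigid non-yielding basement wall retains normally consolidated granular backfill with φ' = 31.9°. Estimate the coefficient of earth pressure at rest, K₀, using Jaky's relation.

0.472

K₀ = 1 − sin φ' = 1 − sin 31.9° = 0.4716.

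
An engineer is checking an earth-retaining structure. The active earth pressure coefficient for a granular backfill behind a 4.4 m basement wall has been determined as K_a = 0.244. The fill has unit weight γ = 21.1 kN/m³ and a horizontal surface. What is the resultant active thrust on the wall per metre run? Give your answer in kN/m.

49.8 kN/m

P = ½ K_a γ H² = 0.5 × 0.244 × 21.1 × 4.4² = 49.84 kN/m.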